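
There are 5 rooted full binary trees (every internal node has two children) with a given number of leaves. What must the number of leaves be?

Full binary trees with L leaves are counted by C_{L−1}; 5 = C_3.
So the index is 3, and the number of leaves is 3 + 1 = 4.

4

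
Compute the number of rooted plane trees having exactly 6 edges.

132

A rooted plane tree with 6 edges has 7 nodes, and the count is C_6.
C_6 = C(12,6)/7 = 924/7 = 132.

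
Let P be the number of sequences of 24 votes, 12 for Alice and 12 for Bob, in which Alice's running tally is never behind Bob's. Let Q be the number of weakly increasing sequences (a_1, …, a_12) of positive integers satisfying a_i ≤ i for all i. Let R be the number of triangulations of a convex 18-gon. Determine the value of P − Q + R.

Reading a vote for the leader as '(' and for the other as ')' turns such a sequence into a balanced string of 12 pairs, so the count is C_12. So P = C_12 = 208012.
Weakly increasing sequences with a_i ≤ i biject with Dyck paths of semilength 12, so there are C_12. So Q = C_12 = 208012.
A convex 18-gon is triangulated into 16 triangles, and the number of such triangulations is the Catalan number C_{18−2} = C_16. So R = C_16 = 35357670.
P − Q + R = 208012 − 208012 + 35357670 = 35357670.

35357670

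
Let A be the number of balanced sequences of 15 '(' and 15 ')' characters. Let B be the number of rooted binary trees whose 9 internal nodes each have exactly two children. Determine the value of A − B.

9689983

Balanced strings of n pairs of brackets are counted by C_n; here n = 15. So A = C_15 = 9694845.
Full binary trees with n internal nodes are counted by C_n; here n = 9. So B = C_9 = 4862.
A − B = 9694845 − 4862 = 9689983.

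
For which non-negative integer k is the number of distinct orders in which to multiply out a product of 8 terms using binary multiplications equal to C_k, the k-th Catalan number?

7

Bracketing 8 factors into binary products is counted by C_{8−1} = C_7.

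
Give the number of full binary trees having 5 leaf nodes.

A full binary tree with L leaves has L−1 internal nodes and is counted by C_{L−1}; L = 5 gives C_4.
C_4 = 14.

14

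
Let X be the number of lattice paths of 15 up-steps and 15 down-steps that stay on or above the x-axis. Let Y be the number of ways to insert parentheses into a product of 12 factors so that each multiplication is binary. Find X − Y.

9636059

Dyck paths of semilength n (length 2n) are counted by C_n; here n = 15. So X = C_15 = 9694845.
Ways to associate a product of 12 factors correspond to binary trees on 12 leaves, so the count is C_11. So Y = C_11 = 58786.
X − Y = 9694845 − 58786 = 9636059.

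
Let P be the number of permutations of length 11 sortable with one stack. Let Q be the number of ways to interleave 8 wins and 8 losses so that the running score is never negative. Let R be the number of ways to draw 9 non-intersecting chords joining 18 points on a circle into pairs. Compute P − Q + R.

By Knuth's characterisation, the stack-sortable permutations of length 11 are the 231-avoiders, numbering C_11. So P = C_11 = 58786.
Reading a vote for the leader as '(' and for the other as ')' turns such a sequence into a balanced string of 8 pairs, so the count is C_8. So Q = C_8 = 1430.
Non-crossing perfect matchings of 2n points on a circle are counted by C_n; with 18 points, n = 9. So R = C_9 = 4862.
P − Q + R = 58786 − 1430 + 4862 = 62218.

62218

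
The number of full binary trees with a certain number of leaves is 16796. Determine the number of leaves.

Full binary trees with L leaves are counted by C_{L−1}. Since C_10 = 16796, the index is 10.
So the index is 10, and the number of leaves is 10 + 1 = 11.

11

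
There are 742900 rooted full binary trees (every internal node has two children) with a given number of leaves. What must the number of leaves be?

Full binary trees with L leaves are counted by C_{L−1}, and C_13 = 742900.
So the index is 13, and the number of leaves is 13 + 1 = 14.

14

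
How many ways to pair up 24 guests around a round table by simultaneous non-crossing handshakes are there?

208012

With 24 = 2·12 people, non-crossing handshake pairings are non-crossing perfect matchings on a circle, counted by C_12.
C_12 = C(24,12)/13 = 2704156/13 = 208012.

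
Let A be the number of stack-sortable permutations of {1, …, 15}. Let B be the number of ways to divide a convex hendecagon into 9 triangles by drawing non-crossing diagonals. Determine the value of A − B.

By Knuth's characterisation, the stack-sortable permutations of length 15 are the 231-avoiders, numbering C_15. So A = C_15 = 9694845.
A convex 11-gon is triangulated into 9 triangles, and the number of such triangulations is the Catalan number C_{11−2} = C_9. So B = C_9 = 4862.
A − B = 9694845 − 4862 = 9689983.

9689983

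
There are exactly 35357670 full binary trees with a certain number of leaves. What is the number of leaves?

17

Full binary trees with L leaves are counted by C_{L−1}. The Catalan number equal to 35357670 is C_16.
So the index is 16, and the number of leaves is 16 + 1 = 17.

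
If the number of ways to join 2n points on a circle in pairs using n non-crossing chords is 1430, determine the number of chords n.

8

Non-crossing pairings of 2n points on a circle are counted by C_n, and C_8 = 1430.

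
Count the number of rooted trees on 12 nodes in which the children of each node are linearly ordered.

Rooted ordered (plane) trees on m nodes have m−1 edges and are counted by C_{m−1}; m = 12 gives C_11.
C_11 = C_10 · 2(2·10+1)/(10+2) = 16796 · 42/12 = 58786.

58786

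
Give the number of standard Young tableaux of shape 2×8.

1430

By the hook-length formula (or a Dyck-path bijection), SYT of shape 2×8 number C_8.
C_8 = C(16,8)/9 = 12870/9 = 1430.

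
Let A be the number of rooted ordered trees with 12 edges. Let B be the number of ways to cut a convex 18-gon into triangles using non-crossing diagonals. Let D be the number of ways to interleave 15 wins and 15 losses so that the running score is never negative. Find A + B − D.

A rooted plane tree with 12 edges has 13 nodes, and the count is C_12. So A = C_12 = 208012.
The number of triangulations of an 18-gon is the Catalan number C_16 (index = sides − 2). So B = C_16 = 35357670.
Ballot sequences with n votes each where one side never trails are Dyck words, counted by C_n; here n = 15. So D = C_15 = 9694845.
A + B − D = 208012 + 35357670 − 9694845 = 25870837.

25870837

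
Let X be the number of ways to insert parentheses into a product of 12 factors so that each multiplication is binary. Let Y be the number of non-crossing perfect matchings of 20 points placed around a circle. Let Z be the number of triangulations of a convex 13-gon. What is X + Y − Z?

Bracketing 12 factors into binary products is counted by C_{12−1} = C_11. So X = C_11 = 58786.
Non-crossing perfect matchings of 2n points on a circle are counted by C_n; with 20 points, n = 10. So Y = C_10 = 16796.
Triangulations of a convex m-gon are counted by C_{m−2}; with m = 13 this is C_11. So Z = C_11 = 58786.
X + Y − Z = 58786 + 16796 − 58786 = 16796.

16796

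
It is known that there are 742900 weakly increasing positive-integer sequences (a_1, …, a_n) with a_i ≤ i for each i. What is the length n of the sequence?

13

Such sub-staircase sequences of length n are counted by C_n, and C_13 = 742900.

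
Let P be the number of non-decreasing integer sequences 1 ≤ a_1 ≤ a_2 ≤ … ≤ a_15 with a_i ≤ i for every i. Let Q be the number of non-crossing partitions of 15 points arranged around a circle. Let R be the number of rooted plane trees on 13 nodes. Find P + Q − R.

19181678

Such sub-staircase sequences of length n are counted by C_n; here n = 15. So P = C_15 = 9694845.
The non-crossing partitions of [15] form a lattice of size C_15. So Q = C_15 = 9694845.
A rooted plane tree on 13 nodes has 12 edges, and such trees are counted by C_12. So R = C_12 = 208012.
P + Q − R = 9694845 + 9694845 − 208012 = 19181678.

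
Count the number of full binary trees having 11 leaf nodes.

Full binary trees with 11 leaves have 11−1 = 10 internal nodes, so there are C_10 of them.
C_10 = C_9 · 2(2·9+1)/(9+2) = 4862 · 38/11 = 16796.

16796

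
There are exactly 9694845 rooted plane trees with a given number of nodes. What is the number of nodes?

Rooted ordered trees on m nodes are counted by C_{m−1}; 9694845 = C_15.
So the index is 15, and the number of nodes is 15 + 1 = 16.

16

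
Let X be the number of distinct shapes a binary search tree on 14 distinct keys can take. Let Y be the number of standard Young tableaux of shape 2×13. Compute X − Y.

1931540

Rooted binary trees with 14 nodes (each child slot possibly empty) number C_14. So X = C_14 = 2674440.
By the hook-length formula (or a Dyck-path bijection), SYT of shape 2×13 number C_13. So Y = C_13 = 742900.
X − Y = 2674440 − 742900 = 1931540.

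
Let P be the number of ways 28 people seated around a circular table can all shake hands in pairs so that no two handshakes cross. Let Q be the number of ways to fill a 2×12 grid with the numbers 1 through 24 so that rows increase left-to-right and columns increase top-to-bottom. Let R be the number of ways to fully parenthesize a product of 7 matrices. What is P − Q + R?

2466560

With 28 = 2·14 people, non-crossing handshake pairings are non-crossing perfect matchings on a circle, counted by C_14. So P = C_14 = 2674440.
By the hook-length formula (or a Dyck-path bijection), SYT of shape 2×12 number C_12. So Q = C_12 = 208012.
Bracketing 7 factors into binary products is counted by C_{7−1} = C_6. So R = C_6 = 132.
P − Q + R = 2674440 − 208012 + 132 = 2466560.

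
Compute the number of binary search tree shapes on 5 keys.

Binary trees (left/right distinguished) on n nodes are counted by C_n; here n = 5.
C_5 = C(10,5)/6 = 252/6 = 42.

42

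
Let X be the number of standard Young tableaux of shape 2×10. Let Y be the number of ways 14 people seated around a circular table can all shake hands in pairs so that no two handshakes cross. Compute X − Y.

By the hook-length formula (or a Dyck-path bijection), SYT of shape 2×10 number C_10. So X = C_10 = 16796.
With 14 = 2·7 people, non-crossing handshake pairings are non-crossing perfect matchings on a circle, counted by C_7. So Y = C_7 = 429.
X − Y = 16796 − 429 = 16367.

16367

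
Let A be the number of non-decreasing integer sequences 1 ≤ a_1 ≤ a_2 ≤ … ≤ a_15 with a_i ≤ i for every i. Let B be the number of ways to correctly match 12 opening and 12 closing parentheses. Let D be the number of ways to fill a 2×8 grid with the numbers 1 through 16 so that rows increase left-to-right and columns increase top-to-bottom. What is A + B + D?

Such sub-staircase sequences of length n are counted by C_n; here n = 15. So A = C_15 = 9694845.
Balanced strings of n pairs of brackets are counted by C_n; here n = 12. So B = C_12 = 208012.
Standard Young tableaux of shape 2×n are counted by C_n; here n = 8. So D = C_8 = 1430.
A + B + D = 9694845 + 208012 + 1430 = 9904287.

9904287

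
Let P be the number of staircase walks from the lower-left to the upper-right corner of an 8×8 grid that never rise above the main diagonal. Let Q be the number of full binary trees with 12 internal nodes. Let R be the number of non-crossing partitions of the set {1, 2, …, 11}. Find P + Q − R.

150656

Sub-diagonal monotone paths from (0,0) to (8,8) biject with Dyck paths of semilength 8, giving C_8. So P = C_8 = 1430.
Full binary trees with n internal nodes are counted by C_n; here n = 12. So Q = C_12 = 208012.
The non-crossing partitions of [11] form a lattice of size C_11. So R = C_11 = 58786.
P + Q − R = 1430 + 208012 − 58786 = 150656.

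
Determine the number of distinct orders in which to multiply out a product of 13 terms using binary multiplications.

208012

Parenthesizations of m factors correspond to full binary trees with m leaves, counted by C_{m−1}; m = 13 gives C_12.
C_12 = C(24,12)/13 = 2704156/13 = 208012.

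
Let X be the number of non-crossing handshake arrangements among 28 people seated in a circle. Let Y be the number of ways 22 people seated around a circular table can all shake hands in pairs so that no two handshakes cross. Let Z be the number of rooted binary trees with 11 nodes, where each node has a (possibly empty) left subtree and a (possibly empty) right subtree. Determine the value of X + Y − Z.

2674440

Non-crossing handshake pairings of 2n people are counted by C_n; 28 people gives n = 14. So X = C_14 = 2674440.
With 22 = 2·11 people, non-crossing handshake pairings are non-crossing perfect matchings on a circle, counted by C_11. So Y = C_11 = 58786.
Rooted binary trees with 11 nodes (each child slot possibly empty) number C_11. So Z = C_11 = 58786.
X + Y − Z = 2674440 + 58786 − 58786 = 2674440.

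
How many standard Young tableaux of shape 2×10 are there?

16796

Standard Young tableaux of shape 2×n are counted by C_n; here n = 10.
C_10 = C(20,10)/11 = 184756/11 = 16796.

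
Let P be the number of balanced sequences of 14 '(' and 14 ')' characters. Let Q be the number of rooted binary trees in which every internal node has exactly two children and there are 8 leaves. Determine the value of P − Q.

2674011

A balanced arrangement of 14 bracket pairs is a Dyck word of semilength 14, so the count is C_14. So P = C_14 = 2674440.
A full binary tree with L leaves has L−1 internal nodes and is counted by C_{L−1}; L = 8 gives C_7. So Q = C_7 = 429.
P − Q = 2674440 − 429 = 2674011.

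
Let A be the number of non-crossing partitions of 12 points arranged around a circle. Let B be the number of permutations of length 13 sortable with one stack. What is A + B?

950912

The non-crossing partitions of [12] form a lattice of size C_12. So A = C_12 = 208012.
By Knuth's characterisation, the stack-sortable permutations of length 13 are the 231-avoiders, numbering C_13. So B = C_13 = 742900.
A + B = 208012 + 742900 = 950912.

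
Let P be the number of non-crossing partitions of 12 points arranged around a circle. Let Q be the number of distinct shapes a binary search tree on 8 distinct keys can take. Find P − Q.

The non-crossing partitions of [12] form a lattice of size C_12. So P = C_12 = 208012.
Binary trees (left/right distinguished) on n nodes are counted by C_n; here n = 8. So Q = C_8 = 1430.
P − Q = 208012 − 1430 = 206582.

206582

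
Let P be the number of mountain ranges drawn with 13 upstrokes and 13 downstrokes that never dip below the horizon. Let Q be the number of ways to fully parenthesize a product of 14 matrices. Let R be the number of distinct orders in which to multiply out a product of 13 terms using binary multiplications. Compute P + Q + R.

1693812

A Dyck path with 13 up-steps and 13 down-steps has semilength 13, so there are C_13 of them. So P = C_13 = 742900.
Ways to associate a product of 14 factors correspond to binary trees on 14 leaves, so the count is C_13. So Q = C_13 = 742900.
Parenthesizations of m factors correspond to full binary trees with m leaves, counted by C_{m−1}; m = 13 gives C_12. So R = C_12 = 208012.
P + Q + R = 742900 + 742900 + 208012 = 1693812.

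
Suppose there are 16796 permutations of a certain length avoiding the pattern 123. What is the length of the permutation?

10

Permutations of [n] avoiding a fixed length-3 pattern are counted by C_n. Since C_10 = 16796, the index is 10.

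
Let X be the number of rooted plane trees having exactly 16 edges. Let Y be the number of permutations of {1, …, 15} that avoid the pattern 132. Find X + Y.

Rooted ordered trees with n edges are counted by C_n; here n = 16. So X = C_16 = 35357670.
For any fixed pattern of length 3, the pattern-avoiding permutations of [15] number C_15. So Y = C_15 = 9694845.
X + Y = 35357670 + 9694845 = 45052515.

45052515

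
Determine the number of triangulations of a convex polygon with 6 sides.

A convex 6-gon is triangulated into 4 triangles, and the number of such triangulations is the Catalan number C_{6−2} = C_4.
C_4 = 14.

14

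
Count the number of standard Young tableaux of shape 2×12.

208012

Standard Young tableaux of shape 2×n are counted by C_n; here n = 12.
C_12 = C(24,12)/13 = 2704156/13 = 208012.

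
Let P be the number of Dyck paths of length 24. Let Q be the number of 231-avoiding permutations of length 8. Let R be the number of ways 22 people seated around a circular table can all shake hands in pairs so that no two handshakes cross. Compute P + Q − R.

Dyck paths of semilength n (length 2n) are counted by C_n; here n = 12. So P = C_12 = 208012.
For any fixed pattern of length 3, the pattern-avoiding permutations of [8] number C_8. So Q = C_8 = 1430.
Non-crossing handshake pairings of 2n people are counted by C_n; 22 people gives n = 11. So R = C_11 = 58786.
P + Q − R = 208012 + 1430 − 58786 = 150656.

150656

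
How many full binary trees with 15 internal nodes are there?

Full binary trees with n internal nodes are counted by C_n; here n = 15.
C_15 = C(30,15)/16 = 155117520/16 = 9694845.

9694845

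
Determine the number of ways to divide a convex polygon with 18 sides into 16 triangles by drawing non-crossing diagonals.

35357670

A convex 18-gon is triangulated into 16 triangles, and the number of such triangulations is the Catalan number C_{18−2} = C_16.
C_16 = C(32,16)/17 = 601080390/17 = 35357670.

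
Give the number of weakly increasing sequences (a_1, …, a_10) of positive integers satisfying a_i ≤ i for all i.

Such sub-staircase sequences of length n are counted by C_n; here n = 10.
C_10 = 16796.

16796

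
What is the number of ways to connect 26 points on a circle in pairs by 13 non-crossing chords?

Non-crossing perfect matchings of 2n points on a circle are counted by C_n; with 26 points, n = 13.
C_13 = 742900.

742900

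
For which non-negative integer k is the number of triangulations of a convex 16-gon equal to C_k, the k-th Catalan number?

14

Triangulations of a convex m-gon are counted by C_{m−2}; with m = 16 this is C_14.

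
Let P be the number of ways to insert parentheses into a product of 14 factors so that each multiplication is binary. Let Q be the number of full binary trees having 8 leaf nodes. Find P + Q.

743329

Bracketing 14 factors into binary products is counted by C_{14−1} = C_13. So P = C_13 = 742900.
A full binary tree with L leaves has L−1 internal nodes and is counted by C_{L−1}; L = 8 gives C_7. So Q = C_7 = 429.
P + Q = 742900 + 429 = 743329.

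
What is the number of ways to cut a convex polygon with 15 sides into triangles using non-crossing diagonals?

Triangulations of a convex m-gon are counted by C_{m−2}; with m = 15 this is C_13.
C_13 = C_12 · 2(2·12+1)/(12+2) = 208012 · 50/14 = 742900.

742900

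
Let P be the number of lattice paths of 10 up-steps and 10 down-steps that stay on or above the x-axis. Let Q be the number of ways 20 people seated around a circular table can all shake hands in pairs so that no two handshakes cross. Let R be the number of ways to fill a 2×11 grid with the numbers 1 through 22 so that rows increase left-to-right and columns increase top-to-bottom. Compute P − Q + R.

A Dyck path with 10 up-steps and 10 down-steps has semilength 10, so there are C_10 of them. So P = C_10 = 16796.
Non-crossing handshake pairings of 2n people are counted by C_n; 20 people gives n = 10. So Q = C_10 = 16796.
Standard Young tableaux of shape 2×n are counted by C_n; here n = 11. So R = C_11 = 58786.
P − Q + R = 16796 − 16796 + 58786 = 58786.

58786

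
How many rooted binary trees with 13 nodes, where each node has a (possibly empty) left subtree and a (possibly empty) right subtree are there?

Rooted binary trees with 13 nodes (each child slot possibly empty) number C_13.
C_13 = C(26,13)/14 = 10400600/14 = 742900.

742900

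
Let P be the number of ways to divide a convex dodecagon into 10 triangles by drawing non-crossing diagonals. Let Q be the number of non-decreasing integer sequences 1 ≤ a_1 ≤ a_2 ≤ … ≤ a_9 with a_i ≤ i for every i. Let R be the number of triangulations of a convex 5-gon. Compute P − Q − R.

Triangulations of a convex m-gon are counted by C_{m−2}; with m = 12 this is C_10. So P = C_10 = 16796.
Weakly increasing sequences with a_i ≤ i biject with Dyck paths of semilength 9, so there are C_9. So Q = C_9 = 4862.
Triangulations of a convex m-gon are counted by C_{m−2}; with m = 5 this is C_3. So R = C_3 = 5.
P − Q − R = 16796 − 4862 − 5 = 11929.

11929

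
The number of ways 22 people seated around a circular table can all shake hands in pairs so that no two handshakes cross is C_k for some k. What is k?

With 22 = 2·11 people, non-crossing handshake pairings are non-crossing perfect matchings on a circle, counted by C_11.

11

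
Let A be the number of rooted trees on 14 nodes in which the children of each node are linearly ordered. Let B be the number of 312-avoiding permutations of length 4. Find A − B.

Rooted ordered (plane) trees on m nodes have m−1 edges and are counted by C_{m−1}; m = 14 gives C_13. So A = C_13 = 742900.
For any fixed pattern of length 3, the pattern-avoiding permutations of [4] number C_4. So B = C_4 = 14.
A − B = 742900 − 14 = 742886.

742886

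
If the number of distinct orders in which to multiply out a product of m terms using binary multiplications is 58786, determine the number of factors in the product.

Parenthesizations of m factors are counted by C_{m−1}. Since C_11 = 58786, the index is 11.
So the index is 11, and the number of factors is 11 + 1 = 12.

12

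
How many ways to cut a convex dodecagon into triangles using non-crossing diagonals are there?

Triangulations of a convex m-gon are counted by C_{m−2}; with m = 12 this is C_10.
C_10 = C_9 · 2(2·9+1)/(9+2) = 4862 · 38/11 = 16796.

16796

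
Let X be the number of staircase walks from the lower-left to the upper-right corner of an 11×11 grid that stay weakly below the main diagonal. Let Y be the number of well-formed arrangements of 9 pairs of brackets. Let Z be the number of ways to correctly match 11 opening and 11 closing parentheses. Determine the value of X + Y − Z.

4862

Sub-diagonal monotone paths from (0,0) to (11,11) biject with Dyck paths of semilength 11, giving C_11. So X = C_11 = 58786.
A balanced arrangement of 9 bracket pairs is a Dyck word of semilength 9, so the count is C_9. So Y = C_9 = 4862.
Balanced strings of n pairs of brackets are counted by C_n; here n = 11. So Z = C_11 = 58786.
X + Y − Z = 58786 + 4862 − 58786 = 4862.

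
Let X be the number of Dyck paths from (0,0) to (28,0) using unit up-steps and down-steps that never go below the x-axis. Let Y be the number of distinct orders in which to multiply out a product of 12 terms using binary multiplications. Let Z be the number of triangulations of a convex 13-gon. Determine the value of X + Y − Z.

Paths of 14 up- and 14 down-steps that never dip below the axis are Dyck paths; their count is C_14. So X = C_14 = 2674440.
Parenthesizations of m factors correspond to full binary trees with m leaves, counted by C_{m−1}; m = 12 gives C_11. So Y = C_11 = 58786.
Triangulations of a convex m-gon are counted by C_{m−2}; with m = 13 this is C_11. So Z = C_11 = 58786.
X + Y − Z = 2674440 + 58786 − 58786 = 2674440.

2674440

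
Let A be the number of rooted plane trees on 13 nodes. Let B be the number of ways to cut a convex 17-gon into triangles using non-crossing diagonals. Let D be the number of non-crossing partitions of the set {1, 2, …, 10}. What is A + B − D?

9886061

A rooted plane tree on 13 nodes has 12 edges, and such trees are counted by C_12. So A = C_12 = 208012.
The number of triangulations of a 17-gon is the Catalan number C_15 (index = sides − 2). So B = C_15 = 9694845.
Non-crossing partitions of an n-element set are counted by C_n; here n = 10. So D = C_10 = 16796.
A + B − D = 208012 + 9694845 − 16796 = 9886061.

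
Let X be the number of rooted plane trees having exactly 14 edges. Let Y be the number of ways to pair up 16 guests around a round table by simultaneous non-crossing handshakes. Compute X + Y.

2675870

Rooted ordered trees with n edges are counted by C_n; here n = 14. So X = C_14 = 2674440.
With 16 = 2·8 people, non-crossing handshake pairings are non-crossing perfect matchings on a circle, counted by C_8. So Y = C_8 = 1430.
X + Y = 2674440 + 1430 = 2675870.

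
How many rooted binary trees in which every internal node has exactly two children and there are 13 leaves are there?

A full binary tree with L leaves has L−1 internal nodes and is counted by C_{L−1}; L = 13 gives C_12.
C_12 = 208012.

208012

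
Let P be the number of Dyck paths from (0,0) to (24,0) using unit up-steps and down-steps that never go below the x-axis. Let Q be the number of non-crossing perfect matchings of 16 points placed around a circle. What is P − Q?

A Dyck path with 12 up-steps and 12 down-steps has semilength 12, so there are C_12 of them. So P = C_12 = 208012.
Non-crossing perfect matchings of 2n points on a circle are counted by C_n; with 16 points, n = 8. So Q = C_8 = 1430.
P − Q = 208012 − 1430 = 206582.

206582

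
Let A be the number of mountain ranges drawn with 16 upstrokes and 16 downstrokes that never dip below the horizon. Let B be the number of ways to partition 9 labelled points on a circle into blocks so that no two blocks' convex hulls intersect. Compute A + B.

35362532

A Dyck path with 16 up-steps and 16 down-steps has semilength 16, so there are C_16 of them. So A = C_16 = 35357670.
Non-crossing partitions of an n-element set are counted by C_n; here n = 9. So B = C_9 = 4862.
A + B = 35357670 + 4862 = 35362532.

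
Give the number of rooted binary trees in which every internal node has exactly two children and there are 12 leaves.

A full binary tree with L leaves has L−1 internal nodes and is counted by C_{L−1}; L = 12 gives C_11.
C_11 = C_10 · 2(2·10+1)/(10+2) = 16796 · 42/12 = 58786.

58786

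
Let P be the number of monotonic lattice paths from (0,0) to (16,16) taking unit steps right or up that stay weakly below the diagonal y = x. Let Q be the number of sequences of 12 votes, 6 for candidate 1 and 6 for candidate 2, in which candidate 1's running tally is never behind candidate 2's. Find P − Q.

35357538

Sub-diagonal monotone paths from (0,0) to (16,16) biject with Dyck paths of semilength 16, giving C_16. So P = C_16 = 35357670.
Ballot sequences with n votes each where one side never trails are Dyck words, counted by C_n; here n = 6. So Q = C_6 = 132.
P − Q = 35357670 − 132 = 35357538.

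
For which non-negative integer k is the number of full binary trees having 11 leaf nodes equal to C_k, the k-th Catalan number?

10

A full binary tree with L leaves has L−1 internal nodes and is counted by C_{L−1}; L = 11 gives C_10.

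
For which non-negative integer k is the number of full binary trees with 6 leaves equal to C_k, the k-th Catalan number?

5

A full binary tree with L leaves has L−1 internal nodes and is counted by C_{L−1}; L = 6 gives C_5.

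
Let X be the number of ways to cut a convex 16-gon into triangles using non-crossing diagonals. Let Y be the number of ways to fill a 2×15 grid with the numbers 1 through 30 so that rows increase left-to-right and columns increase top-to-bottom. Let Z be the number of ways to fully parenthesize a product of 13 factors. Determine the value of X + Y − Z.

12161273

The number of triangulations of a 16-gon is the Catalan number C_14 (index = sides − 2). So X = C_14 = 2674440.
Standard Young tableaux of shape 2×n are counted by C_n; here n = 15. So Y = C_15 = 9694845.
Ways to associate a product of 13 factors correspond to binary trees on 13 leaves, so the count is C_12. So Z = C_12 = 208012.
X + Y − Z = 2674440 + 9694845 − 208012 = 12161273.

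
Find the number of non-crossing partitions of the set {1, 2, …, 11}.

Non-crossing partitions of an n-element set are counted by C_n; here n = 11.
C_11 = C_10 · 2(2·10+1)/(10+2) = 16796 · 42/12 = 58786.

58786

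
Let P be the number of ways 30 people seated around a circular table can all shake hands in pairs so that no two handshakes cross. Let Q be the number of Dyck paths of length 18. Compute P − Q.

Non-crossing handshake pairings of 2n people are counted by C_n; 30 people gives n = 15. So P = C_15 = 9694845.
A Dyck path with 9 up-steps and 9 down-steps has semilength 9, so there are C_9 of them. So Q = C_9 = 4862.
P − Q = 9694845 − 4862 = 9689983.

9689983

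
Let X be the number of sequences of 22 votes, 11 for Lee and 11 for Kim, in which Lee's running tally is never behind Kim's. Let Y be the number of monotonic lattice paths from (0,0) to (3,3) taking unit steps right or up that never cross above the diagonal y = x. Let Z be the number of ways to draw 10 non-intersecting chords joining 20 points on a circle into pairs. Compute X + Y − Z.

41995

Ballot sequences with n votes each where one side never trails are Dyck words, counted by C_n; here n = 11. So X = C_11 = 58786.
Sub-diagonal monotone paths from (0,0) to (3,3) biject with Dyck paths of semilength 3, giving C_3. So Y = C_3 = 5.
Pairing 20 circle points by 10 non-crossing chords gives C_10 matchings. So Z = C_10 = 16796.
X + Y − Z = 58786 + 5 − 16796 = 41995.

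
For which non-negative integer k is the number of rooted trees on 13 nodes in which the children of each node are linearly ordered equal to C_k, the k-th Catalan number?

A rooted plane tree on 13 nodes has 12 edges, and such trees are counted by C_12.

12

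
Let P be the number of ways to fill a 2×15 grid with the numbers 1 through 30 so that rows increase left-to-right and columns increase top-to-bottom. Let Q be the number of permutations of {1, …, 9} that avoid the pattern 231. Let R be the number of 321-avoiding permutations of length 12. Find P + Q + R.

9907719

Standard Young tableaux of shape 2×n are counted by C_n; here n = 15. So P = C_15 = 9694845.
Permutations of [n] avoiding any single length-3 pattern are counted by C_n; here n = 9. So Q = C_9 = 4862.
For any fixed pattern of length 3, the pattern-avoiding permutations of [12] number C_12. So R = C_12 = 208012.
P + Q + R = 9694845 + 4862 + 208012 = 9907719.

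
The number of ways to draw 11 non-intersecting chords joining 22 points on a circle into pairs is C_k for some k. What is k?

Pairing 22 circle points by 11 non-crossing chords gives C_11 matchings.

11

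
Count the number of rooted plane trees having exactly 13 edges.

742900

Rooted ordered trees with n edges are counted by C_n; here n = 13.
C_13 = C(26,13)/14 = 10400600/14 = 742900.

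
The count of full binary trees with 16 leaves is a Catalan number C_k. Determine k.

Full binary trees with 16 leaves have 16−1 = 15 internal nodes, so there are C_15 of them.

15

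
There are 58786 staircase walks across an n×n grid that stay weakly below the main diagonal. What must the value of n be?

Such diagonal-avoiding paths in an n×n grid are counted by C_n; 58786 = C_11.

11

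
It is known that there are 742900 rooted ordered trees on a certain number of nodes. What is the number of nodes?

Rooted ordered trees on m nodes are counted by C_{m−1}. Since C_13 = 742900, the index is 13.
So the index is 13, and the number of nodes is 13 + 1 = 14.

14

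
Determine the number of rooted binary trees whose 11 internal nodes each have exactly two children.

58786

Full binary trees with n internal nodes are counted by C_n; here n = 11.
C_11 = C(22,11)/12 = 705432/12 = 58786.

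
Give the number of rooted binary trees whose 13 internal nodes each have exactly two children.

742900

The number of full binary trees on 13 internal nodes is the Catalan number C_13.
C_13 = C(26,13)/14 = 10400600/14 = 742900.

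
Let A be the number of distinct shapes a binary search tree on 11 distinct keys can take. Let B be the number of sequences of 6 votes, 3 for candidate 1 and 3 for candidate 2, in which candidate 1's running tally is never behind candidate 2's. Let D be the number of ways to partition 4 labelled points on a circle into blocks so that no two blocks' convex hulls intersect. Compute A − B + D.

58795

Rooted binary trees with 11 nodes (each child slot possibly empty) number C_11. So A = C_11 = 58786.
Ballot sequences with n votes each where one side never trails are Dyck words, counted by C_n; here n = 3. So B = C_3 = 5.
The non-crossing partitions of [4] form a lattice of size C_4. So D = C_4 = 14.
A − B + D = 58786 − 5 + 14 = 58795.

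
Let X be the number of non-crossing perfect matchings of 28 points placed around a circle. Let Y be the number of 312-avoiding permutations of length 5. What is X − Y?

Pairing 28 circle points by 14 non-crossing chords gives C_14 matchings. So X = C_14 = 2674440.
For any fixed pattern of length 3, the pattern-avoiding permutations of [5] number C_5. So Y = C_5 = 42.
X − Y = 2674440 − 42 = 2674398.

2674398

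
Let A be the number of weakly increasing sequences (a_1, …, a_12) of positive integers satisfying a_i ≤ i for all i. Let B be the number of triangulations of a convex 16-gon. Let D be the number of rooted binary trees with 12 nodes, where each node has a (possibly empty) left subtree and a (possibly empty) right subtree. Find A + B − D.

2674440

Weakly increasing sequences with a_i ≤ i biject with Dyck paths of semilength 12, so there are C_12. So A = C_12 = 208012.
Triangulations of a convex m-gon are counted by C_{m−2}; with m = 16 this is C_14. So B = C_14 = 2674440.
Binary trees (left/right distinguished) on n nodes are counted by C_n; here n = 12. So D = C_12 = 208012.
A + B − D = 208012 + 2674440 − 208012 = 2674440.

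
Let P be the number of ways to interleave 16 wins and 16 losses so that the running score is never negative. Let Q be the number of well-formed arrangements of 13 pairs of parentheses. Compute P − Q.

Ballot sequences with n votes each where one side never trails are Dyck words, counted by C_n; here n = 16. So P = C_16 = 35357670.
A balanced arrangement of 13 bracket pairs is a Dyck word of semilength 13, so the count is C_13. So Q = C_13 = 742900.
P − Q = 35357670 − 742900 = 34614770.

34614770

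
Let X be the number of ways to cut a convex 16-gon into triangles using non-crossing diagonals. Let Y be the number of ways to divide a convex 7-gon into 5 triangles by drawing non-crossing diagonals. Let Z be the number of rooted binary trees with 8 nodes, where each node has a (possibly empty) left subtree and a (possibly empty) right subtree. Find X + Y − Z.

2673052

Triangulations of a convex m-gon are counted by C_{m−2}; with m = 16 this is C_14. So X = C_14 = 2674440.
Triangulations of a convex m-gon are counted by C_{m−2}; with m = 7 this is C_5. So Y = C_5 = 42.
Binary trees (left/right distinguished) on n nodes are counted by C_n; here n = 8. So Z = C_8 = 1430.
X + Y − Z = 2674440 + 42 − 1430 = 2673052.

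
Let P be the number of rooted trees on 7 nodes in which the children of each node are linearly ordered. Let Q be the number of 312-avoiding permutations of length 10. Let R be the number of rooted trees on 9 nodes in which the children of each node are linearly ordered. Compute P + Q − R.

Rooted ordered (plane) trees on m nodes have m−1 edges and are counted by C_{m−1}; m = 7 gives C_6. So P = C_6 = 132.
Permutations of [n] avoiding any single length-3 pattern are counted by C_n; here n = 10. So Q = C_10 = 16796.
A rooted plane tree on 9 nodes has 8 edges, and such trees are counted by C_8. So R = C_8 = 1430.
P + Q − R = 132 + 16796 − 1430 = 15498.

15498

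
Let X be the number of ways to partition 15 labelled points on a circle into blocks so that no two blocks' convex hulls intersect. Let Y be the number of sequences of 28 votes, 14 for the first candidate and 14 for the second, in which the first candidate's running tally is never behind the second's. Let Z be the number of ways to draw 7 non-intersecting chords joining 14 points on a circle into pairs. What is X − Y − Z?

Non-crossing partitions of an n-element set are counted by C_n; here n = 15. So X = C_15 = 9694845.
Reading a vote for the leader as '(' and for the other as ')' turns such a sequence into a balanced string of 14 pairs, so the count is C_14. So Y = C_14 = 2674440.
Pairing 14 circle points by 7 non-crossing chords gives C_7 matchings. So Z = C_7 = 429.
X − Y − Z = 9694845 − 2674440 − 429 = 7019976.

7019976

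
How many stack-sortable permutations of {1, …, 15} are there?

By Knuth's characterisation, the stack-sortable permutations of length 15 are the 231-avoiders, numbering C_15.
C_15 = C(30,15)/16 = 155117520/16 = 9694845.

9694845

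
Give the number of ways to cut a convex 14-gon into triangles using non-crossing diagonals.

208012

Triangulations of a convex m-gon are counted by C_{m−2}; with m = 14 this is C_12.
C_12 = C(24,12)/13 = 2704156/13 = 208012.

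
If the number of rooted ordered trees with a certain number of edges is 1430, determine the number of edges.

8

Rooted ordered trees with n edges are counted by C_n. Since C_8 = 1430, the index is 8.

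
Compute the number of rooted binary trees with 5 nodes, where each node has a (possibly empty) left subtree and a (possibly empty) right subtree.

42

Binary trees (left/right distinguished) on n nodes are counted by C_n; here n = 5.
C_5 = C(10,5)/6 = 252/6 = 42.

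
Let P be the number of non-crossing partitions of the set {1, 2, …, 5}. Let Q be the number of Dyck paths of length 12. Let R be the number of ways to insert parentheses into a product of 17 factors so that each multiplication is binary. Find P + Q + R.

Non-crossing partitions of an n-element set are counted by C_n; here n = 5. So P = C_5 = 42.
Paths of 6 up- and 6 down-steps that never dip below the axis are Dyck paths; their count is C_6. So Q = C_6 = 132.
Parenthesizations of m factors correspond to full binary trees with m leaves, counted by C_{m−1}; m = 17 gives C_16. So R = C_16 = 35357670.
P + Q + R = 42 + 132 + 35357670 = 35357844.

35357844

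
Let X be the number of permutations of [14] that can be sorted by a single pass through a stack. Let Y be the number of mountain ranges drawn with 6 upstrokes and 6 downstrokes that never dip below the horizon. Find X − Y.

2674308

By Knuth's characterisation, the stack-sortable permutations of length 14 are the 231-avoiders, numbering C_14. So X = C_14 = 2674440.
A Dyck path with 6 up-steps and 6 down-steps has semilength 6, so there are C_6 of them. So Y = C_6 = 132.
X − Y = 2674440 − 132 = 2674308.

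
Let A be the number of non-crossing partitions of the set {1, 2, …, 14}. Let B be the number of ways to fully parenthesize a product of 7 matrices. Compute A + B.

Non-crossing partitions of an n-element set are counted by C_n; here n = 14. So A = C_14 = 2674440.
Ways to associate a product of 7 factors correspond to binary trees on 7 leaves, so the count is C_6. So B = C_6 = 132.
A + B = 2674440 + 132 = 2674572.

2674572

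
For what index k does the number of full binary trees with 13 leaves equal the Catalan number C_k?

12

A full binary tree with L leaves has L−1 internal nodes and is counted by C_{L−1}; L = 13 gives C_12.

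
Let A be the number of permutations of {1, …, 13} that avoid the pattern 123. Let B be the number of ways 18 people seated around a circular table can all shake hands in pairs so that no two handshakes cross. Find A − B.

For any fixed pattern of length 3, the pattern-avoiding permutations of [13] number C_13. So A = C_13 = 742900.
Non-crossing handshake pairings of 2n people are counted by C_n; 18 people gives n = 9. So B = C_9 = 4862.
A − B = 742900 − 4862 = 738038.

738038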